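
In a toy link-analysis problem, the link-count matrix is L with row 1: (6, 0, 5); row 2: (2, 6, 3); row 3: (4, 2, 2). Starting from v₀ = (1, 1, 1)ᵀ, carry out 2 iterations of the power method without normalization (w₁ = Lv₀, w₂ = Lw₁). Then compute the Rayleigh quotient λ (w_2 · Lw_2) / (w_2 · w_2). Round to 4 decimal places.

w1 = Lv₀ = (11, 11, 8)
w2 = Lw1 = (106, 112, 82)
Lw2 = (1046, 1130, 812)
w2·Lw2 = 106·1046 + 112·1130 + 82·812 = 304020; w2·w2 = 106·106 + 112·112 + 82·82 = 30504
λ ≈ 304020/30504 = 9.9666

9.9666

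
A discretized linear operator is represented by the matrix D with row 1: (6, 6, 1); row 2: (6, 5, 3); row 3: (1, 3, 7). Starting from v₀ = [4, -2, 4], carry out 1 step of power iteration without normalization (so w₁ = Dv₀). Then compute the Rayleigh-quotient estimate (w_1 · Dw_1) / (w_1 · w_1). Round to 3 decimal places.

w1 = Dv₀ = (6·4 + 6·(-2) + 1·4; 6·4 + 5·(-2) + 3·4; 1·4 + 3·(-2) + 7·4) = (16, 26, 26)
Dw1 = (278, 304, 276)
w1·Dw1 = 16·278 + 26·304 + 26·276 = 19528; w1·w1 = 16·16 + 26·26 + 26·26 = 1608
λ ≈ 19528/1608 = 12.144

λ ≈ 12.144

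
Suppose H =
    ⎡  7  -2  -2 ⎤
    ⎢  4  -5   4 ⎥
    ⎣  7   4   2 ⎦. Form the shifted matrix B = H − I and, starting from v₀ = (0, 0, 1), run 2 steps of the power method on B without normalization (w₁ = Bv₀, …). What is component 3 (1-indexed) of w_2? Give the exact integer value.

3

B = H − I has rows (6, -2, -2); (4, -6, 4); (7, 4, 1)
w1 = Bv₀ = (6·0 + (-2)·0 + (-2)·1; 4·0 + (-6)·0 + 4·1; 7·0 + 4·0 + 1·1) = (-2, 4, 1)
w2 = Bw1 = (6·(-2) + (-2)·4 + (-2)·1; 4·(-2) + (-6)·4 + 4·1; 7·(-2) + 4·4 + 1·1) = (-22, -28, 3)
Requested component of w2: 3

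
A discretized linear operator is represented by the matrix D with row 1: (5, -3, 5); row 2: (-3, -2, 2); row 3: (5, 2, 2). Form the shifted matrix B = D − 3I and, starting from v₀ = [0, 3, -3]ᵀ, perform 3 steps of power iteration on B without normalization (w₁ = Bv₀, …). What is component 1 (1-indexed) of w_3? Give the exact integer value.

B = D − 3I has rows (2, -3, 5); (-3, -5, 2); (5, 2, -1)
w1 = Bv₀ = (-24, -21, 9)
w2 = Bw1 = (60, 195, -171)
w3 = Bw2 = (-1320, -1497, 861)
Requested component of w3: -1320

-1320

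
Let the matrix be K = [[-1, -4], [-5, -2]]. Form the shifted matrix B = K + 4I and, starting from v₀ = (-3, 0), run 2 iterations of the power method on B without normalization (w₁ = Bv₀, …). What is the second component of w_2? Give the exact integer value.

75

B = K + 4I has rows (3, -4); (-5, 2)
w1 = Bv₀ = (-9, 15)
w2 = Bw1 = (-87, 75)
Requested component of w2: 75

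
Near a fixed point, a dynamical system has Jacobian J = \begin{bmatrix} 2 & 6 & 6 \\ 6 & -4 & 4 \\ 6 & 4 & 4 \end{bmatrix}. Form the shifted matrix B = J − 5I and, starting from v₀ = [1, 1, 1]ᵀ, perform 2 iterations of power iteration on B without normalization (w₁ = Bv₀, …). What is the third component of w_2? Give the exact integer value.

B = J − 5I has rows (-3, 6, 6); (6, -9, 4); (6, 4, -1)
w1 = Bv₀ = ((-3)·1 + 6·1 + 6·1; 6·1 + (-9)·1 + 4·1; 6·1 + 4·1 + (-1)·1) = (9, 1, 9)
w2 = Bw1 = ((-3)·9 + 6·1 + 6·9; 6·9 + (-9)·1 + 4·9; 6·9 + 4·1 + (-1)·9) = (33, 81, 49)
Requested component of w2: 49

49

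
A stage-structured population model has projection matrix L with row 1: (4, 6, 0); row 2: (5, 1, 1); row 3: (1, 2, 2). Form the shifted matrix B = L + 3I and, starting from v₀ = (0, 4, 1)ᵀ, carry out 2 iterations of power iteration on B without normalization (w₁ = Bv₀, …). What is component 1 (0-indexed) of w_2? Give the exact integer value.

B = L + 3I has rows (7, 6, 0); (5, 4, 1); (1, 2, 5)
w1 = Bv₀ = (24, 17, 13)
w2 = Bw1 = (270, 201, 123)
Requested component of w2: 201

201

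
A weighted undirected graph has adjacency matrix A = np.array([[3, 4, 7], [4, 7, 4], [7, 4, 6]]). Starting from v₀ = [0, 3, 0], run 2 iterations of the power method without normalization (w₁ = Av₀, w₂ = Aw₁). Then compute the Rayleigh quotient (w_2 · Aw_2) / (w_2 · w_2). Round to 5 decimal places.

λ ≈ 15.36895

w1 = Av₀ = (3·0 + 4·3 + 7·0; 4·0 + 7·3 + 4·0; 7·0 + 4·3 + 6·0) = (12, 21, 12)
w2 = Aw1 = (3·12 + 4·21 + 7·12; 4·12 + 7·21 + 4·12; 7·12 + 4·21 + 6·12) = (204, 243, 240)
Aw2 = (3264, 3477, 3840)
w2·Aw2 = 204·3264 + 243·3477 + 240·3840 = 2432367; w2·w2 = 204·204 + 243·243 + 240·240 = 158265
λ ≈ 2432367/158265 = 15.36895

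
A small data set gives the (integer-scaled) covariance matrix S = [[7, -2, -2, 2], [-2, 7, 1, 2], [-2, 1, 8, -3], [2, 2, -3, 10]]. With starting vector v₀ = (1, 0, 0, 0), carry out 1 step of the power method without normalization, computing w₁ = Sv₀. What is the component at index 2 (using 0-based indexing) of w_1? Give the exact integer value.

w1 = Sv₀ = (7, -2, -2, 2)
The requested component of w1 is -2.

-2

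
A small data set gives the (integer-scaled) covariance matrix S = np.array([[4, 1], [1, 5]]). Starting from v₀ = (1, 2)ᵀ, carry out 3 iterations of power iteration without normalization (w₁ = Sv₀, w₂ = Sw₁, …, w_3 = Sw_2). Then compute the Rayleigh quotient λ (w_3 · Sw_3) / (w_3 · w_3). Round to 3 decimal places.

w1 = Sv₀ = (6, 11)
w2 = Sw1 = (35, 61)
w3 = Sw2 = (201, 340)
Sw3 = (1144, 1901)
w3·Sw3 = 201·1144 + 340·1901 = 876284; w3·w3 = 201·201 + 340·340 = 156001
λ ≈ 876284/156001 = 5.617

λ ≈ 5.617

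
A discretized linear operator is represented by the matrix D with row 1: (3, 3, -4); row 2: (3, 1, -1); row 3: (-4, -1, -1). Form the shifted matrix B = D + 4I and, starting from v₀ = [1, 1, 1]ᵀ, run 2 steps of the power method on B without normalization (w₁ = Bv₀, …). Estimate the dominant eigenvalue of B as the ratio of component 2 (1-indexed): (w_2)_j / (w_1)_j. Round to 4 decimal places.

B = D + 4I has rows (7, 3, -4); (3, 5, -1); (-4, -1, 3)
w1 = Bv₀ = (7·1 + 3·1 + (-4)·1; 3·1 + 5·1 + (-1)·1; (-4)·1 + (-1)·1 + 3·1) = (6, 7, -2)
w2 = Bw1 = (7·6 + 3·7 + (-4)·(-2); 3·6 + 5·7 + (-1)·(-2); (-4)·6 + (-1)·7 + 3·(-2)) = (71, 55, -37)
Ratio: 55/7 = 7.8571

μ ≈ 7.8571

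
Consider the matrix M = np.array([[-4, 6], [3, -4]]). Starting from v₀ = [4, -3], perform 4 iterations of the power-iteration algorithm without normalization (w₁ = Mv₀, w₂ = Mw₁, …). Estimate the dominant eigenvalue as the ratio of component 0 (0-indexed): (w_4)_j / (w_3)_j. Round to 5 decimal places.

-8.24263

w1 = Mv₀ = (-34, 24)
w2 = Mw1 = (280, -198)
w3 = Mw2 = (-2308, 1632)
w4 = Mw3 = (19024, -13452)
Ratio at component: 19024 / -2308 = -8.24263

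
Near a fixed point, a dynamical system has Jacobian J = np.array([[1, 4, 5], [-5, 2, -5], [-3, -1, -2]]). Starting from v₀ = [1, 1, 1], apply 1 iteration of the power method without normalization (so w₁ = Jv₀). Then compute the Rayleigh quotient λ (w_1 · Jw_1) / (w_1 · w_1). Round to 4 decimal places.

w1 = Jv₀ = (10, -8, -6)
Jw1 = (-52, -36, -10)
w1·Jw1 = 10·(-52) + (-8)·(-36) + (-6)·(-10) = -172; w1·w1 = 10·10 + (-8)·(-8) + (-6)·(-6) = 200
λ ≈ -172/200 = -0.8600

λ ≈ -0.8600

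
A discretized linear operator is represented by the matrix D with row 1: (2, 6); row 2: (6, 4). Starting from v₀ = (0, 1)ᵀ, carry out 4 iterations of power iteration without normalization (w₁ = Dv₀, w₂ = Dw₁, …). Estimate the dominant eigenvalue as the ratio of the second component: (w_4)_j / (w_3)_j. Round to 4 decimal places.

9.4340

w1 = Dv₀ = (6, 4)
w2 = Dw1 = (36, 52)
w3 = Dw2 = (384, 424)
w4 = Dw3 = (3312, 4000)
Ratio at component: 4000 / 424 = 9.4340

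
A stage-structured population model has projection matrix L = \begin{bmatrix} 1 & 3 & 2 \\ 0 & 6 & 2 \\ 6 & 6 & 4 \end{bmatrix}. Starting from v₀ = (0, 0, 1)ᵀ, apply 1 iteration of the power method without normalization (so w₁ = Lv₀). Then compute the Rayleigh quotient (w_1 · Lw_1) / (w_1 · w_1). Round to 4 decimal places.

w1 = Lv₀ = (1·0 + 3·0 + 2·1; 0·0 + 6·0 + 2·1; 6·0 + 6·0 + 4·1) = (2, 2, 4)
Lw1 = (16, 20, 40)
w1·Lw1 = 2·16 + 2·20 + 4·40 = 232; w1·w1 = 2·2 + 2·2 + 4·4 = 24
λ ≈ 232/24 = 9.6667

9.6667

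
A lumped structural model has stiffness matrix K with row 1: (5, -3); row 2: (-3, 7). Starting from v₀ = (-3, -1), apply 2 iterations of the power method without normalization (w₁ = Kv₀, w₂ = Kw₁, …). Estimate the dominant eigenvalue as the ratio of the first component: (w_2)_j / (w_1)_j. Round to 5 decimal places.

w1 = Kv₀ = (5·(-3) + (-3)·(-1); (-3)·(-3) + 7·(-1)) = (-12, 2)
w2 = Kw1 = (5·(-12) + (-3)·2; (-3)·(-12) + 7·2) = (-66, 50)
Ratio at component: -66 / -12 = 5.50000

5.50000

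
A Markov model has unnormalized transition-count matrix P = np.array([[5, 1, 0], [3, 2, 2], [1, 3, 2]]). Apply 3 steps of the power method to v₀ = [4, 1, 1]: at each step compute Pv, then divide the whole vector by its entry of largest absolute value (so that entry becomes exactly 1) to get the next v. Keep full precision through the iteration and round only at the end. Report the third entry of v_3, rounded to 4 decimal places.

0.8309

Pv0 = (21.00000, 16.00000, 9.00000); divide by 21.00000 → v1 = (1.00000, 0.76190, 0.42857)
Pv1 = (5.76190, 5.38095, 4.14286); divide by 5.76190 → v2 = (1.00000, 0.93388, 0.71901)
Pv2 = (5.93388, 6.30579, 5.23967); divide by 6.30579 → v3 = (0.94102, 1.00000, 0.83093)
Requested entry of v3: 634/763 = 0.8309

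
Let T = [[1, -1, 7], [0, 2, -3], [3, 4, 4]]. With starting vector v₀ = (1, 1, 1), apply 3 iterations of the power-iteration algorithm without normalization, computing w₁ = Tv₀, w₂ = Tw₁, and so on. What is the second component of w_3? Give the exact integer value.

w1 = Tv₀ = (1·1 + (-1)·1 + 7·1; 0·1 + 2·1 + (-3)·1; 3·1 + 4·1 + 4·1) = (7, -1, 11)
w2 = Tw1 = (1·7 + (-1)·(-1) + 7·11; 0·7 + 2·(-1) + (-3)·11; 3·7 + 4·(-1) + 4·11) = (85, -35, 61)
w3 = Tw2 = (547, -253, 359)
The requested component of w3 is -253.

-253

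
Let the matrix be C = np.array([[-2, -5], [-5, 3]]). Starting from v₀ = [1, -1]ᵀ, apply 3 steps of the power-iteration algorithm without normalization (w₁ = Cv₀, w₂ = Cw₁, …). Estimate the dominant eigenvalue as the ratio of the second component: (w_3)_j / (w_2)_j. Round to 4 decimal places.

w1 = Cv₀ = (3, -8)
w2 = Cw1 = (34, -39)
w3 = Cw2 = (127, -287)
Ratio at component: -287 / -39 = 7.3590

λ ≈ 7.3590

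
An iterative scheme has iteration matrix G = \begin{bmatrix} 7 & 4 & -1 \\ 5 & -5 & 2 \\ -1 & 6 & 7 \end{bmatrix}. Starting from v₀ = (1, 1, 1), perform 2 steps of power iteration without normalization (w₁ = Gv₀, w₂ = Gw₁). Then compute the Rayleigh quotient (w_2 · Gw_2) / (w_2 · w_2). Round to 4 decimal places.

8.3594

w1 = Gv₀ = (7·1 + 4·1 + (-1)·1; 5·1 + (-5)·1 + 2·1; (-1)·1 + 6·1 + 7·1) = (10, 2, 12)
w2 = Gw1 = (7·10 + 4·2 + (-1)·12; 5·10 + (-5)·2 + 2·12; (-1)·10 + 6·2 + 7·12) = (66, 64, 86)
Gw2 = (632, 182, 920)
w2·Gw2 = 66·632 + 64·182 + 86·920 = 132480; w2·w2 = 66·66 + 64·64 + 86·86 = 15848
λ ≈ 132480/15848 = 8.3594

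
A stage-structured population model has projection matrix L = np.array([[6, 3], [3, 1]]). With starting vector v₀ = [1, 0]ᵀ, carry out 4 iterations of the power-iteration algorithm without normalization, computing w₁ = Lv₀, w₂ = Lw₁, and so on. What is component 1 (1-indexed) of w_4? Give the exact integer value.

2466

w1 = Lv₀ = (6·1 + 3·0; 3·1 + 1·0) = (6, 3)
w2 = Lw1 = (6·6 + 3·3; 3·6 + 1·3) = (45, 21)
w3 = Lw2 = (333, 156)
w4 = Lw3 = (2466, 1155)
The requested component of w4 is 2466.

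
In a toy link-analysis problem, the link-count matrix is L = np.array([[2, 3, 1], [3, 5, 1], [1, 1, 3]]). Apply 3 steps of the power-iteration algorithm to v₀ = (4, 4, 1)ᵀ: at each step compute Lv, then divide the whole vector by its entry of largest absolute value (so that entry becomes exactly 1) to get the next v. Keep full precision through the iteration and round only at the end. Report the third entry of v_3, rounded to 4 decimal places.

Lv0 = (21.00000, 33.00000, 11.00000); divide by 33.00000 → v1 = (0.63636, 1.00000, 0.33333)
Lv1 = (4.60606, 7.24242, 2.63636); divide by 7.24242 → v2 = (0.63598, 1.00000, 0.36402)
Lv2 = (4.63598, 7.27197, 2.72803); divide by 7.27197 → v3 = (0.63751, 1.00000, 0.37514)
Requested entry of v3: 652/1738 = 0.3751

0.3751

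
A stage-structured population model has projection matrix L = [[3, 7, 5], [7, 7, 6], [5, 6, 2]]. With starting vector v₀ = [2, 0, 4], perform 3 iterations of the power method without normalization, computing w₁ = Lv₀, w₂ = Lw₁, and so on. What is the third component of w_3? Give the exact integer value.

6294

w1 = Lv₀ = (26, 38, 18)
w2 = Lw1 = (434, 556, 394)
w3 = Lw2 = (7164, 9294, 6294)
The requested component of w3 is 6294.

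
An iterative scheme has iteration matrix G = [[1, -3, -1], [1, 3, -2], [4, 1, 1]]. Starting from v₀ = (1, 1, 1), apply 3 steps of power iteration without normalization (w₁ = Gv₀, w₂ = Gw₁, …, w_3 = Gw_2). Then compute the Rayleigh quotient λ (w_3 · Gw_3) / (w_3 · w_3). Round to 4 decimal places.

w1 = Gv₀ = (1·1 + (-3)·1 + (-1)·1; 1·1 + 3·1 + (-2)·1; 4·1 + 1·1 + 1·1) = (-3, 2, 6)
w2 = Gw1 = (1·(-3) + (-3)·2 + (-1)·6; 1·(-3) + 3·2 + (-2)·6; 4·(-3) + 1·2 + 1·6) = (-15, -9, -4)
w3 = Gw2 = (16, -34, -73)
Gw3 = (191, 60, -43)
w3·Gw3 = 16·191 + (-34)·60 + (-73)·(-43) = 4155; w3·w3 = 16·16 + (-34)·(-34) + (-73)·(-73) = 6741
λ ≈ 4155/6741 = 0.6164

λ ≈ 0.6164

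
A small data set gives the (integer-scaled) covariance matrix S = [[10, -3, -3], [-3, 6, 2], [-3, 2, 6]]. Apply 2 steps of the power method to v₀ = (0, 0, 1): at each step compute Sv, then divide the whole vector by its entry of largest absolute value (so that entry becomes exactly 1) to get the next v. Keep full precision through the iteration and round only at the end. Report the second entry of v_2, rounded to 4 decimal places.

-0.6111

Sv0 = (-3.00000, 2.00000, 6.00000); divide by 6.00000 → v1 = (-0.50000, 0.33333, 1.00000)
Sv1 = (-9.00000, 5.50000, 8.16667); divide by -9.00000 → v2 = (1.00000, -0.61111, -0.90741)
Requested entry of v2: 33/-54 = -0.6111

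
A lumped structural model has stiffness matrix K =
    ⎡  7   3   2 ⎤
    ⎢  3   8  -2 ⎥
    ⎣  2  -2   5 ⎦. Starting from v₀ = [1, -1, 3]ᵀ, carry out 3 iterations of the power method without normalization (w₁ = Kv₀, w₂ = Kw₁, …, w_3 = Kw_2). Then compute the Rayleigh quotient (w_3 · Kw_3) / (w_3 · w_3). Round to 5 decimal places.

λ ≈ 7.76060

w1 = Kv₀ = (7·1 + 3·(-1) + 2·3; 3·1 + 8·(-1) + (-2)·3; 2·1 + (-2)·(-1) + 5·3) = (10, -11, 19)
w2 = Kw1 = (7·10 + 3·(-11) + 2·19; 3·10 + 8·(-11) + (-2)·19; 2·10 + (-2)·(-11) + 5·19) = (75, -96, 137)
w3 = Kw2 = (511, -817, 1027)
Kw3 = (3180, -7057, 7791)
w3·Kw3 = 511·3180 + (-817)·(-7057) + 1027·7791 = 15391906; w3·w3 = 511·511 + (-817)·(-817) + 1027·1027 = 1983339
λ ≈ 15391906/1983339 = 7.76060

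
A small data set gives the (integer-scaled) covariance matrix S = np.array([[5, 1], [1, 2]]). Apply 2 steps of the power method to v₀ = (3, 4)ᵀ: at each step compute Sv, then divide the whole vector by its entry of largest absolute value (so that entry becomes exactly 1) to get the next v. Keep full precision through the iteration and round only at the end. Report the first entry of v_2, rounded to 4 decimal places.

Sv0 = (19.00000, 11.00000); divide by 19.00000 → v1 = (1.00000, 0.57895)
Sv1 = (5.57895, 2.15789); divide by 5.57895 → v2 = (1.00000, 0.38679)
Requested entry of v2: 106/106 = 1.0000

1.0000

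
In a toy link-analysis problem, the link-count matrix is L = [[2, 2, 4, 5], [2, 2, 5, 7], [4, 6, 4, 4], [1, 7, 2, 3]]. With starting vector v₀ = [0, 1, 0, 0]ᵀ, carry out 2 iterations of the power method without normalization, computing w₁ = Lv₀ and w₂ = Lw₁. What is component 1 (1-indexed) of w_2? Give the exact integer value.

67

w1 = Lv₀ = (2·0 + 2·1 + 4·0 + 5·0; 2·0 + 2·1 + 5·0 + 7·0; 4·0 + 6·1 + 4·0 + 4·0; 1·0 + 7·1 + 2·0 + 3·0) = (2, 2, 6, 7)
w2 = Lw1 = (2·2 + 2·2 + 4·6 + 5·7; 2·2 + 2·2 + 5·6 + 7·7; 4·2 + 6·2 + 4·6 + 4·7; 1·2 + 7·2 + 2·6 + 3·7) = (67, 87, 72, 49)
The requested component of w2 is 67.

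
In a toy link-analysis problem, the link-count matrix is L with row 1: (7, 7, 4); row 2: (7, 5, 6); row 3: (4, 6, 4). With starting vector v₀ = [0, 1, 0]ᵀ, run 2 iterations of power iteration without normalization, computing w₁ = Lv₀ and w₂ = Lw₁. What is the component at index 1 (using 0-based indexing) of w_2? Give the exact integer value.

110

w1 = Lv₀ = (7·0 + 7·1 + 4·0; 7·0 + 5·1 + 6·0; 4·0 + 6·1 + 4·0) = (7, 5, 6)
w2 = Lw1 = (7·7 + 7·5 + 4·6; 7·7 + 5·5 + 6·6; 4·7 + 6·5 + 4·6) = (108, 110, 82)
The requested component of w2 is 110.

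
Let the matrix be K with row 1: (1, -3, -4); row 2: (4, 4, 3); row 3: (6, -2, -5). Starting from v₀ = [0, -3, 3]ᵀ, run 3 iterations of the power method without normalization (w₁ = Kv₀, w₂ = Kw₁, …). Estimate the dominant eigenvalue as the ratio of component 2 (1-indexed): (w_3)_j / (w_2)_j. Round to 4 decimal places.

w1 = Kv₀ = (1·0 + (-3)·(-3) + (-4)·3; 4·0 + 4·(-3) + 3·3; 6·0 + (-2)·(-3) + (-5)·3) = (-3, -3, -9)
w2 = Kw1 = (1·(-3) + (-3)·(-3) + (-4)·(-9); 4·(-3) + 4·(-3) + 3·(-9); 6·(-3) + (-2)·(-3) + (-5)·(-9)) = (42, -51, 33)
w3 = Kw2 = (63, 63, 189)
Ratio at component: 63 / -51 = -1.2353

-1.2353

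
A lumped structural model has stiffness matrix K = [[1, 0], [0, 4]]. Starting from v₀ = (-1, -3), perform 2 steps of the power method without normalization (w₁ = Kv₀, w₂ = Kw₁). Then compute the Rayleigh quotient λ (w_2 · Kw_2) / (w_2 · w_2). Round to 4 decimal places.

w1 = Kv₀ = (-1, -12)
w2 = Kw1 = (-1, -48)
Kw2 = (-1, -192)
w2·Kw2 = (-1)·(-1) + (-48)·(-192) = 9217; w2·w2 = (-1)·(-1) + (-48)·(-48) = 2305
λ ≈ 9217/2305 = 3.9987

3.9987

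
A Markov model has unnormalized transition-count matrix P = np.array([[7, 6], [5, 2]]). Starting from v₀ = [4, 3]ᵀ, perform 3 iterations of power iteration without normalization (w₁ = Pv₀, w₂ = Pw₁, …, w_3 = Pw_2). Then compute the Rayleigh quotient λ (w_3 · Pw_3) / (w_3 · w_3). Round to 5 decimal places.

10.52046

w1 = Pv₀ = (7·4 + 6·3; 5·4 + 2·3) = (46, 26)
w2 = Pw1 = (7·46 + 6·26; 5·46 + 2·26) = (478, 282)
w3 = Pw2 = (5038, 2954)
Pw3 = (52990, 31098)
w3·Pw3 = 5038·52990 + 2954·31098 = 358827112; w3·w3 = 5038·5038 + 2954·2954 = 34107560
λ ≈ 358827112/34107560 = 10.52046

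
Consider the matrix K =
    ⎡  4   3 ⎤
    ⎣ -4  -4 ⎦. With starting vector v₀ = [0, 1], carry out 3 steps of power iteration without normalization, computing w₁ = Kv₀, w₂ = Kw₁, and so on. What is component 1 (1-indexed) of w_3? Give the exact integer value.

w1 = Kv₀ = (4·0 + 3·1; (-4)·0 + (-4)·1) = (3, -4)
w2 = Kw1 = (4·3 + 3·(-4); (-4)·3 + (-4)·(-4)) = (0, 4)
w3 = Kw2 = (12, -16)
The requested component of w3 is 12.

12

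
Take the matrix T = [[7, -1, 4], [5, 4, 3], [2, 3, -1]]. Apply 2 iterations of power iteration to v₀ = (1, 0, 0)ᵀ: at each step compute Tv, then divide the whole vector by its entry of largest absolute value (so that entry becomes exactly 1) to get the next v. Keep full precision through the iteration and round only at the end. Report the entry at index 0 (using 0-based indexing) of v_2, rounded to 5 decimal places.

Tv0 = (7.000000, 5.000000, 2.000000); divide by 7.000000 → v1 = (1.000000, 0.714286, 0.285714)
Tv1 = (7.428571, 8.714286, 3.857143); divide by 8.714286 → v2 = (0.852459, 1.000000, 0.442623)
Requested entry of v2: 52/61 = 0.85246

0.85246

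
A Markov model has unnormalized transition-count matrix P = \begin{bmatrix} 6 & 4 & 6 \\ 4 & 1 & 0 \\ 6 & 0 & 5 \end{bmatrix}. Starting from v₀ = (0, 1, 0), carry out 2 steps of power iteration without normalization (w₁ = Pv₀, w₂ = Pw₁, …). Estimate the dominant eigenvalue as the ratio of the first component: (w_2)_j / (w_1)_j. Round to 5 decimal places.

w1 = Pv₀ = (6·0 + 4·1 + 6·0; 4·0 + 1·1 + 0·0; 6·0 + 0·1 + 5·0) = (4, 1, 0)
w2 = Pw1 = (6·4 + 4·1 + 6·0; 4·4 + 1·1 + 0·0; 6·4 + 0·1 + 5·0) = (28, 17, 24)
Ratio at component: 28 / 4 = 7.00000

λ ≈ 7.00000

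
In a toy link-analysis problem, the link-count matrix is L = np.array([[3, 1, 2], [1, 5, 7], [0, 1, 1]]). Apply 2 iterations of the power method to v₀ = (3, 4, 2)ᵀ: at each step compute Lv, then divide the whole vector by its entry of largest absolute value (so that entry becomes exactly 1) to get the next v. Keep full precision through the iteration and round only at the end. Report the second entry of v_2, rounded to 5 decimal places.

Lv0 = (17.000000, 37.000000, 6.000000); divide by 37.000000 → v1 = (0.459459, 1.000000, 0.162162)
Lv1 = (2.702703, 6.594595, 1.162162); divide by 6.594595 → v2 = (0.409836, 1.000000, 0.176230)
Requested entry of v2: 244/244 = 1.00000

1.00000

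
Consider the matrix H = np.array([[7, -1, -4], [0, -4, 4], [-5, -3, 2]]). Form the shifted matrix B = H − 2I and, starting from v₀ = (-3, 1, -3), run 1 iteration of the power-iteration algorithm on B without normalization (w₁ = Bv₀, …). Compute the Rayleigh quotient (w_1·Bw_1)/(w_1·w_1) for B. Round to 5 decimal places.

-3.55372

B = H − 2I has rows (5, -1, -4); (0, -6, 4); (-5, -3, 0)
w1 = Bv₀ = (5·(-3) + (-1)·1 + (-4)·(-3); 0·(-3) + (-6)·1 + 4·(-3); (-5)·(-3) + (-3)·1 + 0·(-3)) = (-4, -18, 12)
Bw1 = (-50, 156, 74)
w1·Bw1 = -1720; w1·w1 = 484; μ ≈ -1720/484 = -3.55372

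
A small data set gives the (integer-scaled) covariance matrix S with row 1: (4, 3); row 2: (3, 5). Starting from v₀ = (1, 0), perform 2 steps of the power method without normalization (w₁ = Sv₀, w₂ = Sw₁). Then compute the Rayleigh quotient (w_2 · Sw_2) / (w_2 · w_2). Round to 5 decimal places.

w1 = Sv₀ = (4·1 + 3·0; 3·1 + 5·0) = (4, 3)
w2 = Sw1 = (4·4 + 3·3; 3·4 + 5·3) = (25, 27)
Sw2 = (181, 210)
w2·Sw2 = 25·181 + 27·210 = 10195; w2·w2 = 25·25 + 27·27 = 1354
λ ≈ 10195/1354 = 7.52954

λ ≈ 7.52954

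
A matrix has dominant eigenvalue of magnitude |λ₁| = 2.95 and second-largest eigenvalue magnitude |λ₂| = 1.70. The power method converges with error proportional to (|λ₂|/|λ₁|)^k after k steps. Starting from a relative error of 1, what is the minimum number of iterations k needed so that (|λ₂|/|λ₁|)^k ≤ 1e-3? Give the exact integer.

13

|λ₂/λ₁| = 1.70/2.95 = 0.57627
Need k ≥ ln(1e-3) / ln(0.57627) = -6.9078 / -0.5512 ≈ 12.533
Smallest integer k satisfying the bound: 13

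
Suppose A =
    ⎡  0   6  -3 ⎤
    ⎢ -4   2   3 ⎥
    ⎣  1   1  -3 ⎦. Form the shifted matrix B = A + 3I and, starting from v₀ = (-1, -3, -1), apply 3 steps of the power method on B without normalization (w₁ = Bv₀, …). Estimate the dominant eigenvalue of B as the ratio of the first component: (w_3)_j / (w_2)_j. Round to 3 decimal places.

B = A + 3I has rows (3, 6, -3); (-4, 5, 3); (1, 1, 0)
w1 = Bv₀ = (3·(-1) + 6·(-3) + (-3)·(-1); (-4)·(-1) + 5·(-3) + 3·(-1); 1·(-1) + 1·(-3) + 0·(-1)) = (-18, -14, -4)
w2 = Bw1 = (3·(-18) + 6·(-14) + (-3)·(-4); (-4)·(-18) + 5·(-14) + 3·(-4); 1·(-18) + 1·(-14) + 0·(-4)) = (-126, -10, -32)
w3 = Bw2 = (-342, 358, -136)
Ratio: -342/-126 = 2.714

2.714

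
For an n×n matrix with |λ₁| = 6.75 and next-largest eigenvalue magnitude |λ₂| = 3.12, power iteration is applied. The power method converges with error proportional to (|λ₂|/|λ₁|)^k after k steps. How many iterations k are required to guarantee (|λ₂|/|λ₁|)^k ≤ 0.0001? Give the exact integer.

12

|λ₂/λ₁| = 3.12/6.75 = 0.46222
Need k ≥ ln(0.0001) / ln(0.46222) = -9.2103 / -0.7717 ≈ 11.935
Smallest integer k satisfying the bound: 12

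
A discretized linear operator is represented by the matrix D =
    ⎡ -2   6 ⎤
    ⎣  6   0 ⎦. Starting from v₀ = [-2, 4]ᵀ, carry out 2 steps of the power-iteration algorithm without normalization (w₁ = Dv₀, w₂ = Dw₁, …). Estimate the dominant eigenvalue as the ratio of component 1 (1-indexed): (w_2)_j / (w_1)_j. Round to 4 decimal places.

w1 = Dv₀ = ((-2)·(-2) + 6·4; 6·(-2) + 0·4) = (28, -12)
w2 = Dw1 = ((-2)·28 + 6·(-12); 6·28 + 0·(-12)) = (-128, 168)
Ratio at component: -128 / 28 = -4.5714

λ ≈ -4.5714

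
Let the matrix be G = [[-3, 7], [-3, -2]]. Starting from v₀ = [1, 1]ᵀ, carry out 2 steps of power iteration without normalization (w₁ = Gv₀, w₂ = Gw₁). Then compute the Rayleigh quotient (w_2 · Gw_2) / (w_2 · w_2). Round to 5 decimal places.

w1 = Gv₀ = ((-3)·1 + 7·1; (-3)·1 + (-2)·1) = (4, -5)
w2 = Gw1 = ((-3)·4 + 7·(-5); (-3)·4 + (-2)·(-5)) = (-47, -2)
Gw2 = (127, 145)
w2·Gw2 = (-47)·127 + (-2)·145 = -6259; w2·w2 = (-47)·(-47) + (-2)·(-2) = 2213
λ ≈ -6259/2213 = -2.82829

-2.82829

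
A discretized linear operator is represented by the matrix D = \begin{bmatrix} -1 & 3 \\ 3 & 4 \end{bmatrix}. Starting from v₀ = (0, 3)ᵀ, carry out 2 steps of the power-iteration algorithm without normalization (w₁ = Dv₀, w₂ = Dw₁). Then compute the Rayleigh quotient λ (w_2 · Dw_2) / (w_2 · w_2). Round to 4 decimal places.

λ ≈ 5.3385

w1 = Dv₀ = ((-1)·0 + 3·3; 3·0 + 4·3) = (9, 12)
w2 = Dw1 = ((-1)·9 + 3·12; 3·9 + 4·12) = (27, 75)
Dw2 = (198, 381)
w2·Dw2 = 27·198 + 75·381 = 33921; w2·w2 = 27·27 + 75·75 = 6354
λ ≈ 33921/6354 = 5.3385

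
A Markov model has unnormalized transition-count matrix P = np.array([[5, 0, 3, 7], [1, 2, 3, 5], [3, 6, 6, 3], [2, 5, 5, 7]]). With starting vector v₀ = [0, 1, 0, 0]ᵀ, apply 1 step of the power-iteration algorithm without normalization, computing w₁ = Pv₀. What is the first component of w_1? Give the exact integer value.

w1 = Pv₀ = (5·0 + 0·1 + 3·0 + 7·0; 1·0 + 2·1 + 3·0 + 5·0; 3·0 + 6·1 + 6·0 + 3·0; 2·0 + 5·1 + 5·0 + 7·0) = (0, 2, 6, 5)
The requested component of w1 is 0.

0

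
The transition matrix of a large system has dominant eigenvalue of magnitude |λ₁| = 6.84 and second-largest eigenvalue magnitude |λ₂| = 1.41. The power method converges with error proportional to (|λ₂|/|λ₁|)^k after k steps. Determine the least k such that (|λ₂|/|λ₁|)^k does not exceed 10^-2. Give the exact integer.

|λ₂/λ₁| = 1.41/6.84 = 0.20614
Need k ≥ ln(10^-2) / ln(0.20614) = -4.6052 / -1.5792 ≈ 2.916
Smallest integer k satisfying the bound: 3

3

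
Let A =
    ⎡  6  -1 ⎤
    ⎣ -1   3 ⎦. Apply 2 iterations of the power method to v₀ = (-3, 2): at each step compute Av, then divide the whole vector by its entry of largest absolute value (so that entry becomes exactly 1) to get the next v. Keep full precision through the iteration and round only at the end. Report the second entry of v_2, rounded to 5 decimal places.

-0.36434

Av0 = (-20.000000, 9.000000); divide by -20.000000 → v1 = (1.000000, -0.450000)
Av1 = (6.450000, -2.350000); divide by 6.450000 → v2 = (1.000000, -0.364341)
Requested entry of v2: 47/-129 = -0.36434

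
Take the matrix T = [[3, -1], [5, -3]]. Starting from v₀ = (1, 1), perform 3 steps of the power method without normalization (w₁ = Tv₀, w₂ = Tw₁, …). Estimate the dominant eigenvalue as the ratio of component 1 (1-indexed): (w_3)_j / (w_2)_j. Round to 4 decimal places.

w1 = Tv₀ = (3·1 + (-1)·1; 5·1 + (-3)·1) = (2, 2)
w2 = Tw1 = (3·2 + (-1)·2; 5·2 + (-3)·2) = (4, 4)
w3 = Tw2 = (8, 8)
Ratio at component: 8 / 4 = 2.0000

λ ≈ 2.0000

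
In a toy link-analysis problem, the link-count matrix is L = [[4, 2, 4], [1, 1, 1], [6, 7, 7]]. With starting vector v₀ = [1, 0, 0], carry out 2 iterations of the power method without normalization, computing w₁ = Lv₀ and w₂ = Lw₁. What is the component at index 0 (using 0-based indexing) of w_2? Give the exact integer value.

42

w1 = Lv₀ = (4·1 + 2·0 + 4·0; 1·1 + 1·0 + 1·0; 6·1 + 7·0 + 7·0) = (4, 1, 6)
w2 = Lw1 = (4·4 + 2·1 + 4·6; 1·4 + 1·1 + 1·6; 6·4 + 7·1 + 7·6) = (42, 11, 73)
The requested component of w2 is 42.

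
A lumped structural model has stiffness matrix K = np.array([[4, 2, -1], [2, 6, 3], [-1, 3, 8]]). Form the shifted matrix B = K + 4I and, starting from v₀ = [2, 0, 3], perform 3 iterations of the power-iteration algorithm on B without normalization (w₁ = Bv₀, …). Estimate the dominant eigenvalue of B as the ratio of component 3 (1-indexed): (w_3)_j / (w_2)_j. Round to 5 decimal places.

13.56221

B = K + 4I has rows (8, 2, -1); (2, 10, 3); (-1, 3, 12)
w1 = Bv₀ = (13, 13, 34)
w2 = Bw1 = (96, 258, 434)
w3 = Bw2 = (850, 4074, 5886)
Ratio: 5886/434 = 13.56221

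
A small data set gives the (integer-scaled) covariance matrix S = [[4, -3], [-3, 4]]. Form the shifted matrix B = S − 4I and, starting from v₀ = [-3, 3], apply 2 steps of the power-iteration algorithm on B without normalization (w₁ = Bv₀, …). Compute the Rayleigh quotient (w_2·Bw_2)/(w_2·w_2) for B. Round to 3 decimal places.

3.000

B = S − 4I has rows (0, -3); (-3, 0)
w1 = Bv₀ = (-9, 9)
w2 = Bw1 = (-27, 27)
Bw2 = (-81, 81)
w2·Bw2 = 4374; w2·w2 = 1458; μ ≈ 4374/1458 = 3.000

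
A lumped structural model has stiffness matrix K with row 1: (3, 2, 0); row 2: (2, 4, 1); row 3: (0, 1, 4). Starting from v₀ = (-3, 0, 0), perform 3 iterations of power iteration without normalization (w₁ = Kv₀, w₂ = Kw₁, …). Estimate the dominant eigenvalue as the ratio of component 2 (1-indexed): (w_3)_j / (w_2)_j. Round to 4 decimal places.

w1 = Kv₀ = (-9, -6, 0)
w2 = Kw1 = (-39, -42, -6)
w3 = Kw2 = (-201, -252, -66)
Ratio at component: -252 / -42 = 6.0000

6.0000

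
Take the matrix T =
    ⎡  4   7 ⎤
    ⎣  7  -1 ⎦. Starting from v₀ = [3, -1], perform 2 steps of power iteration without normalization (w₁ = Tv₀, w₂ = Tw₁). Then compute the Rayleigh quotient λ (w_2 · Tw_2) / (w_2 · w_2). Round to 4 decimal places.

5.0124

w1 = Tv₀ = (4·3 + 7·(-1); 7·3 + (-1)·(-1)) = (5, 22)
w2 = Tw1 = (4·5 + 7·22; 7·5 + (-1)·22) = (174, 13)
Tw2 = (787, 1205)
w2·Tw2 = 174·787 + 13·1205 = 152603; w2·w2 = 174·174 + 13·13 = 30445
λ ≈ 152603/30445 = 5.0124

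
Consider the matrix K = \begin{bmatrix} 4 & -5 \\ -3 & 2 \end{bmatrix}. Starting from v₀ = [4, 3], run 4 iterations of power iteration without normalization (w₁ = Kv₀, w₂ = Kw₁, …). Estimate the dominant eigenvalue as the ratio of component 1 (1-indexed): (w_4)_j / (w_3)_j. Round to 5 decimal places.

7.12796

w1 = Kv₀ = (1, -6)
w2 = Kw1 = (34, -15)
w3 = Kw2 = (211, -132)
w4 = Kw3 = (1504, -897)
Ratio at component: 1504 / 211 = 7.12796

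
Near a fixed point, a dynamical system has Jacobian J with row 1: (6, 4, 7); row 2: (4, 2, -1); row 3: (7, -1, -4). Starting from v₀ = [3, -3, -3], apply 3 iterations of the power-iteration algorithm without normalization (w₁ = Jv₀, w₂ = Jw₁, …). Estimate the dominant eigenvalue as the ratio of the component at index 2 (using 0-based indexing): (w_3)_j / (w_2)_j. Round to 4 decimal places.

w1 = Jv₀ = (6·3 + 4·(-3) + 7·(-3); 4·3 + 2·(-3) + (-1)·(-3); 7·3 + (-1)·(-3) + (-4)·(-3)) = (-15, 9, 36)
w2 = Jw1 = (6·(-15) + 4·9 + 7·36; 4·(-15) + 2·9 + (-1)·36; 7·(-15) + (-1)·9 + (-4)·36) = (198, -78, -258)
w3 = Jw2 = (-930, 894, 2496)
Ratio at component: 2496 / -258 = -9.6744

-9.6744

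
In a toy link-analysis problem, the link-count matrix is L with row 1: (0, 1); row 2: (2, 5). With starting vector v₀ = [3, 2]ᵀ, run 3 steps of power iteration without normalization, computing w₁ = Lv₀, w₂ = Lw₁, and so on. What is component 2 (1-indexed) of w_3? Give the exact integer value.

452

w1 = Lv₀ = (0·3 + 1·2; 2·3 + 5·2) = (2, 16)
w2 = Lw1 = (0·2 + 1·16; 2·2 + 5·16) = (16, 84)
w3 = Lw2 = (84, 452)
The requested component of w3 is 452.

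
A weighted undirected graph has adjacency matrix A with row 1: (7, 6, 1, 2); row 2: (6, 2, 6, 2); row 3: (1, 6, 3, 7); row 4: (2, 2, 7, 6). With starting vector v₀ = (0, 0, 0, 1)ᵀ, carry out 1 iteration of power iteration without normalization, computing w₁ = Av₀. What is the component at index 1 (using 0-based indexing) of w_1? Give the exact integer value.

w1 = Av₀ = (7·0 + 6·0 + 1·0 + 2·1; 6·0 + 2·0 + 6·0 + 2·1; 1·0 + 6·0 + 3·0 + 7·1; 2·0 + 2·0 + 7·0 + 6·1) = (2, 2, 7, 6)
The requested component of w1 is 2.

2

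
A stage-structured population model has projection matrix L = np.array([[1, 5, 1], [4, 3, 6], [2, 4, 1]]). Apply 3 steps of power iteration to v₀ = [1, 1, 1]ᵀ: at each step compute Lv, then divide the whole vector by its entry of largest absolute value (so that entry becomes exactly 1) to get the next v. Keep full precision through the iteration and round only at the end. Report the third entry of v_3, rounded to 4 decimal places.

Lv0 = (7.00000, 13.00000, 7.00000); divide by 13.00000 → v1 = (0.53846, 1.00000, 0.53846)
Lv1 = (6.07692, 8.38462, 5.61538); divide by 8.38462 → v2 = (0.72477, 1.00000, 0.66972)
Lv2 = (6.39450, 9.91743, 6.11927); divide by 9.91743 → v3 = (0.64477, 1.00000, 0.61702)
Requested entry of v3: 667/1081 = 0.6170

0.6170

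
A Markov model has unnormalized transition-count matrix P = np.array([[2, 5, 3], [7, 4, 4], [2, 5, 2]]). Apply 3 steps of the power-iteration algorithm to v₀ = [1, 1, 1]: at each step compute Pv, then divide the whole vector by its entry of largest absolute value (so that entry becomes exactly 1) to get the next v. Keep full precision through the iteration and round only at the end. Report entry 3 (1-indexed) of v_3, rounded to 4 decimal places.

Pv0 = (10.00000, 15.00000, 9.00000); divide by 15.00000 → v1 = (0.66667, 1.00000, 0.60000)
Pv1 = (8.13333, 11.06667, 7.53333); divide by 11.06667 → v2 = (0.73494, 1.00000, 0.68072)
Pv2 = (8.51205, 11.86747, 7.83133); divide by 11.86747 → v3 = (0.71726, 1.00000, 0.65990)
Requested entry of v3: 1300/1970 = 0.6599

0.6599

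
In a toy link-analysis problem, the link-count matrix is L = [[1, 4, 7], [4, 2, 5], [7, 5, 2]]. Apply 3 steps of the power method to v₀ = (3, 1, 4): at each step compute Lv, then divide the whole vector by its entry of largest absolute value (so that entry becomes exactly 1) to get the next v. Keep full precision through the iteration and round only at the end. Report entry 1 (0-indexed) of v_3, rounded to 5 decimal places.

Lv0 = (35.000000, 34.000000, 34.000000); divide by 35.000000 → v1 = (1.000000, 0.971429, 0.971429)
Lv1 = (11.685714, 10.800000, 13.800000); divide by 13.800000 → v2 = (0.846791, 0.782609, 1.000000)
Lv2 = (10.977226, 9.952381, 11.840580); divide by 11.840580 → v3 = (0.927085, 0.840532, 1.000000)
Requested entry of v3: 4807/5719 = 0.84053

0.84053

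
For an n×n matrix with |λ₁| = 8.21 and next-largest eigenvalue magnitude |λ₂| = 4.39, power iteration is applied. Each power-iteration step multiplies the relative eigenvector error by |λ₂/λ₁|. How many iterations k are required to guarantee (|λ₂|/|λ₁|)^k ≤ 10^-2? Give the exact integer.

8

|λ₂/λ₁| = 4.39/8.21 = 0.53471
Need k ≥ ln(10^-2) / ln(0.53471) = -4.6052 / -0.6260 ≈ 7.356
Smallest integer k satisfying the bound: 8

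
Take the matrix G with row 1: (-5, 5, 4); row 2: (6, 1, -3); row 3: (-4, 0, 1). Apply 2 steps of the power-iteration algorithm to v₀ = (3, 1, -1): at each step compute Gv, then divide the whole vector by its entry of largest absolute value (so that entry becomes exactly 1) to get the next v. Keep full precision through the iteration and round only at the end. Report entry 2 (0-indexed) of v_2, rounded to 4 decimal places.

Gv0 = (-14.00000, 22.00000, -13.00000); divide by 22.00000 → v1 = (-0.63636, 1.00000, -0.59091)
Gv1 = (5.81818, -1.04545, 1.95455); divide by 5.81818 → v2 = (1.00000, -0.17969, 0.33594)
Requested entry of v2: 43/128 = 0.3359

0.3359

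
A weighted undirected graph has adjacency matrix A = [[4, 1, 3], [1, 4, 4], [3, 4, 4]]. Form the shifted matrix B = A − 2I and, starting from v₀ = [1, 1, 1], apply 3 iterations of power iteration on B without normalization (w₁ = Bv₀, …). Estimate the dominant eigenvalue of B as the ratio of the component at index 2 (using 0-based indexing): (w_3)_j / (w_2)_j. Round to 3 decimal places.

μ ≈ 7.656

B = A − 2I has rows (2, 1, 3); (1, 2, 4); (3, 4, 2)
w1 = Bv₀ = (2·1 + 1·1 + 3·1; 1·1 + 2·1 + 4·1; 3·1 + 4·1 + 2·1) = (6, 7, 9)
w2 = Bw1 = (2·6 + 1·7 + 3·9; 1·6 + 2·7 + 4·9; 3·6 + 4·7 + 2·9) = (46, 56, 64)
w3 = Bw2 = (340, 414, 490)
Ratio: 490/64 = 7.656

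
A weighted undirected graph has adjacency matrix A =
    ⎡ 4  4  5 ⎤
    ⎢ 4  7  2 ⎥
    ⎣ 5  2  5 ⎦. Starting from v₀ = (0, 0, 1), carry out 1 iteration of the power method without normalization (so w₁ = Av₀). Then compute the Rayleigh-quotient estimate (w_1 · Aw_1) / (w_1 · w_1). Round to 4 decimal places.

w1 = Av₀ = (4·0 + 4·0 + 5·1; 4·0 + 7·0 + 2·1; 5·0 + 2·0 + 5·1) = (5, 2, 5)
Aw1 = (53, 44, 54)
w1·Aw1 = 5·53 + 2·44 + 5·54 = 623; w1·w1 = 5·5 + 2·2 + 5·5 = 54
λ ≈ 623/54 = 11.5370

λ ≈ 11.5370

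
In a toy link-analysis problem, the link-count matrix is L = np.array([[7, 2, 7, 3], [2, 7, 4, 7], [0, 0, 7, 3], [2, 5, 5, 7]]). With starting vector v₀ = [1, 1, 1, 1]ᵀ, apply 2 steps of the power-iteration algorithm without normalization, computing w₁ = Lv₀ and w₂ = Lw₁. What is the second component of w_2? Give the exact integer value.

351

w1 = Lv₀ = (7·1 + 2·1 + 7·1 + 3·1; 2·1 + 7·1 + 4·1 + 7·1; 0·1 + 0·1 + 7·1 + 3·1; 2·1 + 5·1 + 5·1 + 7·1) = (19, 20, 10, 19)
w2 = Lw1 = (7·19 + 2·20 + 7·10 + 3·19; 2·19 + 7·20 + 4·10 + 7·19; 0·19 + 0·20 + 7·10 + 3·19; 2·19 + 5·20 + 5·10 + 7·19) = (300, 351, 127, 321)
The requested component of w2 is 351.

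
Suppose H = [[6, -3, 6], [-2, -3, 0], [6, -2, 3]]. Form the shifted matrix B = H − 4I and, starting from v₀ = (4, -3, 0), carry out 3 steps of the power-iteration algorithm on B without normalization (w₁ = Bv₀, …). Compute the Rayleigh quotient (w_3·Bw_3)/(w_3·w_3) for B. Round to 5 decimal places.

B = H − 4I has rows (2, -3, 6); (-2, -7, 0); (6, -2, -1)
w1 = Bv₀ = (2·4 + (-3)·(-3) + 6·0; (-2)·4 + (-7)·(-3) + 0·0; 6·4 + (-2)·(-3) + (-1)·0) = (17, 13, 30)
w2 = Bw1 = (2·17 + (-3)·13 + 6·30; (-2)·17 + (-7)·13 + 0·30; 6·17 + (-2)·13 + (-1)·30) = (175, -125, 46)
w3 = Bw2 = (1001, 525, 1254)
Bw3 = (7951, -5677, 3702)
w3·Bw3 = 9620834; w3·w3 = 2850142; μ ≈ 9620834/2850142 = 3.37556

3.37556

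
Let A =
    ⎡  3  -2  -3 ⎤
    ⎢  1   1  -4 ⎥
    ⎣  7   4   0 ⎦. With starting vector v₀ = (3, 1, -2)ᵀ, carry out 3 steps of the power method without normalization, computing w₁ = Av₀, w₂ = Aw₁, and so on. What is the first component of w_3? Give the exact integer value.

-447

w1 = Av₀ = (3·3 + (-2)·1 + (-3)·(-2); 1·3 + 1·1 + (-4)·(-2); 7·3 + 4·1 + 0·(-2)) = (13, 12, 25)
w2 = Aw1 = (3·13 + (-2)·12 + (-3)·25; 1·13 + 1·12 + (-4)·25; 7·13 + 4·12 + 0·25) = (-60, -75, 139)
w3 = Aw2 = (-447, -691, -720)
The requested component of w3 is -447.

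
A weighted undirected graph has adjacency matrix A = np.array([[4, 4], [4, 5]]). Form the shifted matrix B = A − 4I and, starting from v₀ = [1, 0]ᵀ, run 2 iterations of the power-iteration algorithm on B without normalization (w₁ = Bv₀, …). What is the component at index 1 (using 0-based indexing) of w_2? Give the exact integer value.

B = A − 4I has rows (0, 4); (4, 1)
w1 = Bv₀ = (0, 4)
w2 = Bw1 = (16, 4)
Requested component of w2: 4

4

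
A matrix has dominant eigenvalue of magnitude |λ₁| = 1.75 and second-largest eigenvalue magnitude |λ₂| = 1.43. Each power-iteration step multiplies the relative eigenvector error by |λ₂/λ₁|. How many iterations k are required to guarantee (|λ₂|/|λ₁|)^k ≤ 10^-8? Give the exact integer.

|λ₂/λ₁| = 1.43/1.75 = 0.81714
Need k ≥ ln(10^-8) / ln(0.81714) = -18.4207 / -0.2019 ≈ 91.218
Smallest integer k satisfying the bound: 92

92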